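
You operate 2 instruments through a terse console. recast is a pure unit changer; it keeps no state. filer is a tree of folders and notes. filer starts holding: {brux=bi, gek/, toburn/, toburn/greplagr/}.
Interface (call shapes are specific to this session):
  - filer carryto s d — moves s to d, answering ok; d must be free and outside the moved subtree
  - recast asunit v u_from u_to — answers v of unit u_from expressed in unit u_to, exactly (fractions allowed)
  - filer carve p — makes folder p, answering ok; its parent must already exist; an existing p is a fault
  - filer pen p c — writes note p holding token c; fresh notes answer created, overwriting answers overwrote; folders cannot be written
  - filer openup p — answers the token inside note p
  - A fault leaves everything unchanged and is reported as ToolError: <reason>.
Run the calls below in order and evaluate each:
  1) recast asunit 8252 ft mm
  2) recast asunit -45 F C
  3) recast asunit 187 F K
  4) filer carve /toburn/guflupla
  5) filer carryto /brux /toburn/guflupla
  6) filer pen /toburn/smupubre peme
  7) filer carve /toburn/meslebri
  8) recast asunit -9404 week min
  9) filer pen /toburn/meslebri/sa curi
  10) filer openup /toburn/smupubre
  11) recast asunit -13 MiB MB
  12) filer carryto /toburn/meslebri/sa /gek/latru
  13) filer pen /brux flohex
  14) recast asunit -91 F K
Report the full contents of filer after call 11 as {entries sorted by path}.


Step: recast asunit[v→8252; u_from→ft; u_to→mm]
Result: 12576048/5
Step: recast asunit[v→-45; u_from→F; u_to→C]
Result: -385/9
Step: recast asunit[v→187; u_from→F; u_to→K]
Result: 64667/180
Step: filer carve[p→/toburn/guflupla]
Result: ok
Step: filer carryto[s→/brux; d→/toburn/guflupla]
Result: ToolError: exists
Step: filer pen[p→/toburn/smupubre; c→peme]
Result: created
Step: filer carve[p→/toburn/meslebri]
Result: ok
Step: recast asunit[v→-9404; u_from→week; u_to→min]
Result: -94792320
Step: filer pen[p→/toburn/meslebri/sa; c→curi]
Result: created
Step: filer openup[p→/toburn/smupubre]
Result: peme
Step: recast asunit[v→-13; u_from→MiB; u_to→MB]
Result: -212992/15625
Step: filer carryto[s→/toburn/meslebri/sa; d→/gek/latru]
Result: ok
Step: filer pen[p→/brux; c→flohex]
Result: overwrote
Step: recast asunit[v→-91; u_from→F; u_to→K]
Result: 12289/60

Answer: {brux=bi, gek/, toburn/, toburn/greplagr/, toburn/guflupla/, toburn/meslebri/, toburn/meslebri/sa=curi, toburn/smupubre=peme}


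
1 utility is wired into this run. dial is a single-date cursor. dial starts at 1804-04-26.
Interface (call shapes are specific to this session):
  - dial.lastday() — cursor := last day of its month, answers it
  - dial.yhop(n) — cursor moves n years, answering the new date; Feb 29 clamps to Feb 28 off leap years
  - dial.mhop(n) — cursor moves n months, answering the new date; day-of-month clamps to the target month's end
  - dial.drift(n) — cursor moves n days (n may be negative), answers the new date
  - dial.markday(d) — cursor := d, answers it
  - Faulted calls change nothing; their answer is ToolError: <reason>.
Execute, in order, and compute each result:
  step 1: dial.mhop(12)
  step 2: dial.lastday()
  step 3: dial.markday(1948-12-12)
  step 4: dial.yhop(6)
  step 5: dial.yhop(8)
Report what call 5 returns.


Answer: 1962-12-12

Derivation:
==> dial.mhop(n: 12)
<== 1805-04-26
==> dial.lastday()
<== 1805-04-30
==> dial.markday(d: 1948-12-12)
<== 1948-12-12
==> dial.yhop(n: 6)
<== 1954-12-12
==> dial.yhop(n: 8)
<== 1962-12-12


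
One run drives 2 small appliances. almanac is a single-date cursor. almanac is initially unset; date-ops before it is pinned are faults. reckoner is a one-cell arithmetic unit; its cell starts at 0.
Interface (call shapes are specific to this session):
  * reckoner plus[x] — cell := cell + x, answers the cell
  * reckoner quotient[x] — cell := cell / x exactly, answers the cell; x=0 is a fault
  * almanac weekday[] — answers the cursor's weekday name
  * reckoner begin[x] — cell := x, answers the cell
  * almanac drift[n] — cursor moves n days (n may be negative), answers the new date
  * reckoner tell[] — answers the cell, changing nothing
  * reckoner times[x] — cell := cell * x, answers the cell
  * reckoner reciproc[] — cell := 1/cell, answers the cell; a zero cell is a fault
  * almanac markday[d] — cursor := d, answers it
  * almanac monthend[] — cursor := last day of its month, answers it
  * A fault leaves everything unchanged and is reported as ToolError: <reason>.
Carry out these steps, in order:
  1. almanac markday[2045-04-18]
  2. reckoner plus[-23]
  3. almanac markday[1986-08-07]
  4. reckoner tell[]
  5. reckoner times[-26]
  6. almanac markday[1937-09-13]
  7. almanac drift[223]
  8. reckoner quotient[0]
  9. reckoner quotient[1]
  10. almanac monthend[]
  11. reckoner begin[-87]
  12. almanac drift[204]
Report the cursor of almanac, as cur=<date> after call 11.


Answer: cur=1938-04-30

Derivation:
Invoking almanac markday on d=2045-04-18, which returns 2045-04-18.
I use reckoner plus on x=-23, → -23.
I try almanac markday on d=1986-08-07, and observe 1986-08-07.
I try reckoner tell: -23.
I call reckoner times on x=-26: 598.
Next I call almanac markday on d=1937-09-13: 1937-09-13.
Using almanac drift on n=223, and see 1938-04-24.
Using reckoner quotient on x=0, — result: ToolError: division by zero.
Now I run reckoner quotient on x=1, and get 598.
Using almanac monthend, → 1938-04-30.
Then reckoner begin on x=-87: -87.
Calling almanac drift on n=204, giving 1938-11-20.


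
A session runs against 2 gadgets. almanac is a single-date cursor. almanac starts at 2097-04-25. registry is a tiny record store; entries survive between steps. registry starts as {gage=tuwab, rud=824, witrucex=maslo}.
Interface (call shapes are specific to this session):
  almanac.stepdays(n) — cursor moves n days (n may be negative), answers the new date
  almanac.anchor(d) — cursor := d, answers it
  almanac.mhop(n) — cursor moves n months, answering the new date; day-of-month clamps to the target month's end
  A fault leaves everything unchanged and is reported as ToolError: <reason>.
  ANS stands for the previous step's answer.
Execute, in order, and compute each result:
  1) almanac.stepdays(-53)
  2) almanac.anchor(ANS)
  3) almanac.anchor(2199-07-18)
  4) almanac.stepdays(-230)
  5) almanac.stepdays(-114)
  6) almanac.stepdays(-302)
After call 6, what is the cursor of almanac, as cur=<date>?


Answer: cur=2197-10-10

Derivation:
-- 1. almanac.stepdays(n→-53) : 2097-03-03
-- 2. almanac.anchor(d→ANS) : 2097-03-03
-- 3. almanac.anchor(d→2199-07-18) : 2199-07-18
-- 4. almanac.stepdays(n→-230) : 2198-11-30
-- 5. almanac.stepdays(n→-114) : 2198-08-08
-- 6. almanac.stepdays(n→-302) : 2197-10-10


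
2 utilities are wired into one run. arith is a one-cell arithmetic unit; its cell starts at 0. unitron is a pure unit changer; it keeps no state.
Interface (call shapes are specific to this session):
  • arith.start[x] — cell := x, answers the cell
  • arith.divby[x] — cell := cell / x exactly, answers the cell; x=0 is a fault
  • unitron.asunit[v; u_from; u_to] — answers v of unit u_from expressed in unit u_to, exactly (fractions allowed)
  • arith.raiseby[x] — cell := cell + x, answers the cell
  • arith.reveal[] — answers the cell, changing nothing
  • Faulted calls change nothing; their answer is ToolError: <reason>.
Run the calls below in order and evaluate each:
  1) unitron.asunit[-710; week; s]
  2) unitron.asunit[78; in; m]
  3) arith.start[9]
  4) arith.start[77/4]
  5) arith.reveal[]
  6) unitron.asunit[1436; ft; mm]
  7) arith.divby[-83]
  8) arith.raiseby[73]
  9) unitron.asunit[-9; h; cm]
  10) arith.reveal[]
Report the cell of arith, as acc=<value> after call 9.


$ asunit v='-710' u_from='week' u_to='s'
  -429408000
$ asunit v='78' u_from='in' u_to='m'
  4953/2500
$ start x='9'
  9
$ start x='77/4'
  77/4
$ reveal
  77/4
$ asunit v='1436' u_from='ft' u_to='mm'
  2188464/5
$ divby x='-83'
  -77/332
$ raiseby x='73'
  24159/332
$ asunit v='-9' u_from='h' u_to='cm'
  ToolError: incompatible units
$ reveal
  24159/332

Answer: acc=24159/332


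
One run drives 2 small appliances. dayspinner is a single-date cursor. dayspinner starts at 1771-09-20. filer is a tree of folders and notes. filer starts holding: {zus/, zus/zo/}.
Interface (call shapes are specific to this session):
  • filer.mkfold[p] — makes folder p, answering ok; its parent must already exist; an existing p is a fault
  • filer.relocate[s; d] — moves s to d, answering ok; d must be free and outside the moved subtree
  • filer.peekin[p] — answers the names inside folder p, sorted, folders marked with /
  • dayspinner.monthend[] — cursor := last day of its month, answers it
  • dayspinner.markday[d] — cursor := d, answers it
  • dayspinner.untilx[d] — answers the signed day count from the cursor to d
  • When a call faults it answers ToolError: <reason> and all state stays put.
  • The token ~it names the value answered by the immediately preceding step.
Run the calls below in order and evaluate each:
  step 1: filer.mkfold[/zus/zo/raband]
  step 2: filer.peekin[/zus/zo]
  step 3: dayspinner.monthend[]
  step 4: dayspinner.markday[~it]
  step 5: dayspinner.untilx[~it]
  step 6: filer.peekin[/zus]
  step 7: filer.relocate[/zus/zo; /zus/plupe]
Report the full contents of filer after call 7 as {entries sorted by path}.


Answer: {zus/, zus/plupe/, zus/plupe/raband/}

Derivation:
Act: filer.mkfold[p: /zus/zo/raband]
Obs: ok
Act: filer.peekin[p: /zus/zo]
Obs: [raband/]
Act: dayspinner.monthend[]
Obs: 1771-09-30
Act: dayspinner.markday[d: ~it]
Obs: 1771-09-30
Act: dayspinner.untilx[d: ~it]
Obs: 0
Act: filer.peekin[p: /zus]
Obs: [zo/]
Act: filer.relocate[s: /zus/zo; d: /zus/plupe]
Obs: ok


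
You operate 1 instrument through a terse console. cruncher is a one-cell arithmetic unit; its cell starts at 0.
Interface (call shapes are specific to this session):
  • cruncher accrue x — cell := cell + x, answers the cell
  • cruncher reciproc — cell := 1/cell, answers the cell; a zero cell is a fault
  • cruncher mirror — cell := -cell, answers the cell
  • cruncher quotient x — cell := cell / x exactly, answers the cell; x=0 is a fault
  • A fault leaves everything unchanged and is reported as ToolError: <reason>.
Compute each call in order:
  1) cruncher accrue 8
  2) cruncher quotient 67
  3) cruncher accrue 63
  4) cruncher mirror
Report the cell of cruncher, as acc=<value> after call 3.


Answer: acc=4229/67

Derivation:
==> cruncher accrue(8)
<== 8
==> cruncher quotient(67)
<== 8/67
==> cruncher accrue(63)
<== 4229/67
==> cruncher mirror()
<== -4229/67


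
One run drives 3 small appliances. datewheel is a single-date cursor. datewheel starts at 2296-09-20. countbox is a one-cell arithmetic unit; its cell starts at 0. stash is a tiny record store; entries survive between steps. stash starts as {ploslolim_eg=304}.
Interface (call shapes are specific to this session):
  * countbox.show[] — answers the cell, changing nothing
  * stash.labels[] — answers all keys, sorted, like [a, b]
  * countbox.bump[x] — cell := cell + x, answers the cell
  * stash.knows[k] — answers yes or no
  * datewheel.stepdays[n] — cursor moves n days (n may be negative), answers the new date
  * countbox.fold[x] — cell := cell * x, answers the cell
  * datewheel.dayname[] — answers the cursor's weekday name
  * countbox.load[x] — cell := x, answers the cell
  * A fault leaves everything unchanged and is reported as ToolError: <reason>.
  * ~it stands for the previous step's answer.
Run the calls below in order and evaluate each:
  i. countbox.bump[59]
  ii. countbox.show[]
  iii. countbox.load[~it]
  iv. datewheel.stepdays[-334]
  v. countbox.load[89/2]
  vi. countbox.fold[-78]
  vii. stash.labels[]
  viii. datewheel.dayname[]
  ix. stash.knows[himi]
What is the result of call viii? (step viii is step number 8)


>>> countbox.bump x: 59
:: 59
>>> countbox.show
:: 59
>>> countbox.load x: ~it
:: 59
>>> datewheel.stepdays n: -334
:: 2295-10-22
>>> countbox.load x: 89/2
:: 89/2
>>> countbox.fold x: -78
:: -3471
>>> stash.labels
:: [ploslolim_eg]
>>> datewheel.dayname
:: Tuesday
>>> stash.knows k: himi
:: no

Answer: Tuesday


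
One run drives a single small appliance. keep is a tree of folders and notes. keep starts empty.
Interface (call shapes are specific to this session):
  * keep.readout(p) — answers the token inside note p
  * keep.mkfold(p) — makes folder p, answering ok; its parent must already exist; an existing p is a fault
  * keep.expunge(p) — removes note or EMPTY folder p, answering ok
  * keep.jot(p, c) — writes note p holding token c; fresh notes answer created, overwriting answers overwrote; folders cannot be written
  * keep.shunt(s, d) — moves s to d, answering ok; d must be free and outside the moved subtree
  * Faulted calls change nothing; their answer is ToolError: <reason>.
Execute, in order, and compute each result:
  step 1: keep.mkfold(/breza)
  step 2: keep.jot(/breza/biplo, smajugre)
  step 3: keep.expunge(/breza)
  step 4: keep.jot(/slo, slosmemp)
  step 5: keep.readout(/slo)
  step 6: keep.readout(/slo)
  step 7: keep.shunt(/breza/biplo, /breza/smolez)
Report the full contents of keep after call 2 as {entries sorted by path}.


Answer: {breza/, breza/biplo=smajugre}

Derivation:
~$ keep.mkfold p='/breza'
[out] ok
~$ keep.jot p='/breza/biplo' c='smajugre'
[out] created
~$ keep.expunge p='/breza'
[out] ToolError: not empty
~$ keep.jot p='/slo' c='slosmemp'
[out] created
~$ keep.readout p='/slo'
[out] slosmemp
~$ keep.readout p='/slo'
[out] slosmemp
~$ keep.shunt s='/breza/biplo' d='/breza/smolez'
[out] ok


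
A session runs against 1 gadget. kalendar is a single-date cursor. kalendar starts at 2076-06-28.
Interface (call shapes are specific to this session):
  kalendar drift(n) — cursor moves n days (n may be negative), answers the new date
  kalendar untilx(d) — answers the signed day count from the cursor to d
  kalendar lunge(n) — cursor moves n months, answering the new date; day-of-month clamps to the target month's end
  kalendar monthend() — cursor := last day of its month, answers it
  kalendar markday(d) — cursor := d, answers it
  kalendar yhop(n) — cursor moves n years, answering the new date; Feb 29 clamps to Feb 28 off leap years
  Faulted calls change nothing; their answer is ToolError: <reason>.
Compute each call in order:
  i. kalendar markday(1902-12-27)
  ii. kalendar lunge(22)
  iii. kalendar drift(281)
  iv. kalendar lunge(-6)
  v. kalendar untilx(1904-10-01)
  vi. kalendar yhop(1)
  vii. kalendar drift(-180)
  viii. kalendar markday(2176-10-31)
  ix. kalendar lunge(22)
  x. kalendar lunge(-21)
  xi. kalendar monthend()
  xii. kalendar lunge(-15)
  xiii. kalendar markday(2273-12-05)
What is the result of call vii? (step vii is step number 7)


I run kalendar markday(d: 1902-12-27), and see 1902-12-27.
I try kalendar lunge(n: 22), giving 1904-10-27.
Using kalendar drift(n: 281), yielding 1905-08-04.
I try kalendar lunge(n: -6), and see 1905-02-04.
I use kalendar untilx(d: 1904-10-01), and observe -126.
I use kalendar yhop(n: 1), which returns 1906-02-04.
I use kalendar drift(n: -180), → 1905-08-08.
Calling kalendar markday(d: 2176-10-31), — result: 2176-10-31.
Calling kalendar lunge(n: 22), giving 2178-08-31.
I try kalendar lunge(n: -21), giving 2176-11-30.
I run kalendar monthend, which returns 2176-11-30.
Then kalendar lunge(n: -15), — result: 2175-08-30.
Now I run kalendar markday(d: 2273-12-05), and see 2273-12-05.

Answer: 1905-08-08


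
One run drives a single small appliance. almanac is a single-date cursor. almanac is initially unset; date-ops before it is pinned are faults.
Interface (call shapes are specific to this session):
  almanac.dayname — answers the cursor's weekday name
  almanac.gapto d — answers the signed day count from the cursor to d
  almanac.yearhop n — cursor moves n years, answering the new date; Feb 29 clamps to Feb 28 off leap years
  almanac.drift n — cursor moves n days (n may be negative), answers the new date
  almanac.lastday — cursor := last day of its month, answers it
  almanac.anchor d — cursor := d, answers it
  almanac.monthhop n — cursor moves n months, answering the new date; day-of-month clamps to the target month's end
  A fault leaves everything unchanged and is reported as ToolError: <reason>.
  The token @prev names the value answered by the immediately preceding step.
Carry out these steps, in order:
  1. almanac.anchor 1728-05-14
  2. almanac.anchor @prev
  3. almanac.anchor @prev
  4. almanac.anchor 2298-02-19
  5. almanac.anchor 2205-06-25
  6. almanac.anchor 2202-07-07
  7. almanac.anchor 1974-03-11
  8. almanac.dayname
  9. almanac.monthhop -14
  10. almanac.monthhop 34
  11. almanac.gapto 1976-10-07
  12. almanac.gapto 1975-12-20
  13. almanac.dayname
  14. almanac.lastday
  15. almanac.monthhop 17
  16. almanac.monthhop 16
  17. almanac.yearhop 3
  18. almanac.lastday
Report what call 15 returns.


Answer: 1977-04-30

Derivation:
-- 1. almanac.anchor(d→1728-05-14) -> 1728-05-14
-- 2. almanac.anchor(d→@prev) -> 1728-05-14
-- 3. almanac.anchor(d→@prev) -> 1728-05-14
-- 4. almanac.anchor(d→2298-02-19) -> 2298-02-19
-- 5. almanac.anchor(d→2205-06-25) -> 2205-06-25
-- 6. almanac.anchor(d→2202-07-07) -> 2202-07-07
-- 7. almanac.anchor(d→1974-03-11) -> 1974-03-11
-- 8. almanac.dayname() -> Monday
-- 9. almanac.monthhop(n→-14) -> 1973-01-11
-- 10. almanac.monthhop(n→34) -> 1975-11-11
-- 11. almanac.gapto(d→1976-10-07) -> 331
-- 12. almanac.gapto(d→1975-12-20) -> 39
-- 13. almanac.dayname() -> Tuesday
-- 14. almanac.lastday() -> 1975-11-30
-- 15. almanac.monthhop(n→17) -> 1977-04-30
-- 16. almanac.monthhop(n→16) -> 1978-08-30
-- 17. almanac.yearhop(n→3) -> 1981-08-30
-- 18. almanac.lastday() -> 1981-08-31


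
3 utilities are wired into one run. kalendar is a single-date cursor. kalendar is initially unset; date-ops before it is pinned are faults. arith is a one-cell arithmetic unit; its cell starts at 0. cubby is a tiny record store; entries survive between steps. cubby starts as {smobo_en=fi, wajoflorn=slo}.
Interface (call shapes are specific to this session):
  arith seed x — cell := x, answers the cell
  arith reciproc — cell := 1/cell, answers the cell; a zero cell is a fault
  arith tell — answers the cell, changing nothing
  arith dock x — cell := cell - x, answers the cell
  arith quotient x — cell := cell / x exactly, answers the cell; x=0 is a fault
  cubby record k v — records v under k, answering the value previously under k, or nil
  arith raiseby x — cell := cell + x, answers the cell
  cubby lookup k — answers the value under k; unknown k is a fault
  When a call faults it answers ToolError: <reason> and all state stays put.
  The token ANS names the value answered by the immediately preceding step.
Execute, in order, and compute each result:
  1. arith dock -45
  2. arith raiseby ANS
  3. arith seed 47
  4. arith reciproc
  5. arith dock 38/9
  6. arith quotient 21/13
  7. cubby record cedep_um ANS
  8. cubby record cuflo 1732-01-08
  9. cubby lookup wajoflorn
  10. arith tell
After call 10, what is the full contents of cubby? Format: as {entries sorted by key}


;; arith dock(x: -45) ~> 45
;; arith raiseby(x: ANS) ~> 90
;; arith seed(x: 47) ~> 47
;; arith reciproc() ~> 1/47
;; arith dock(x: 38/9) ~> -1777/423
;; arith quotient(x: 21/13) ~> -23101/8883
;; cubby record(k: cedep_um, v: ANS) ~> nil
;; cubby record(k: cuflo, v: 1732-01-08) ~> nil
;; cubby lookup(k: wajoflorn) ~> slo
;; arith tell() ~> -23101/8883

Answer: {cedep_um=-23101/8883, cuflo=1732-01-08, smobo_en=fi, wajoflorn=slo}


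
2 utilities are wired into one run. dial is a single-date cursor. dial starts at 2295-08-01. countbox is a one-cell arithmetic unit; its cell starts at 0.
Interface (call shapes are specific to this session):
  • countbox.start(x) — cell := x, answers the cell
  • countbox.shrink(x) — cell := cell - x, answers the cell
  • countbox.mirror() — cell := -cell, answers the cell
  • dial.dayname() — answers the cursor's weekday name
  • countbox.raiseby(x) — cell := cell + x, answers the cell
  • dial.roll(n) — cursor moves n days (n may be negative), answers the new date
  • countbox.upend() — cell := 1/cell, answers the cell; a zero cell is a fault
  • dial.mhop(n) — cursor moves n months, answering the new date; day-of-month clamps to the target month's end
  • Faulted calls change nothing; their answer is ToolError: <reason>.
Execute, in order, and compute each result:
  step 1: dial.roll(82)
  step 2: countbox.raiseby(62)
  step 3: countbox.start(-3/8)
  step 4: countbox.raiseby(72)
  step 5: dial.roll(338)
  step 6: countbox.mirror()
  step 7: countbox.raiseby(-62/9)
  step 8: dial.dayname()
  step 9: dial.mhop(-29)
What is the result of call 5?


I call dial.roll on n: 82, yielding 2295-10-22.
Invoking countbox.raiseby on x: 62, and observe 62.
I try countbox.start on x: -3/8: -3/8.
I try countbox.raiseby on x: 72, and see 573/8.
Next I call dial.roll on n: 338, yielding 2296-09-24.
I call countbox.mirror(), and see -573/8.
Next I call countbox.raiseby on x: -62/9, giving -5653/72.
Now I run dial.dayname, and see Thursday.
Now I run dial.mhop on n: -29, → 2294-04-24.

Answer: 2296-09-24


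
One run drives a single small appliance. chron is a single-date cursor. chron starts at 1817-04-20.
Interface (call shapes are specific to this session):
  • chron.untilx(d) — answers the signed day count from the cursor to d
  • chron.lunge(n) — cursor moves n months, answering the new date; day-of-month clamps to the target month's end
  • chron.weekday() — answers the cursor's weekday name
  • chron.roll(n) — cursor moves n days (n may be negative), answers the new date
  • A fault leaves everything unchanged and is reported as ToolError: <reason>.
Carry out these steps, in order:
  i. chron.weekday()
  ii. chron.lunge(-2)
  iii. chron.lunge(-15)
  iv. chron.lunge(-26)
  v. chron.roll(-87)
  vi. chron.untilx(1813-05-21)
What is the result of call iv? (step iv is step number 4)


Next I call chron.weekday, and see Sunday.
Calling chron.lunge(n: -2): 1817-02-20.
Then chron.lunge(n: -15), which returns 1815-11-20.
I try chron.lunge(n: -26), — result: 1813-09-20.
I try chron.roll(n: -87), and see 1813-06-25.
I call chron.untilx(d: 1813-05-21): -35.

Answer: 1813-09-20


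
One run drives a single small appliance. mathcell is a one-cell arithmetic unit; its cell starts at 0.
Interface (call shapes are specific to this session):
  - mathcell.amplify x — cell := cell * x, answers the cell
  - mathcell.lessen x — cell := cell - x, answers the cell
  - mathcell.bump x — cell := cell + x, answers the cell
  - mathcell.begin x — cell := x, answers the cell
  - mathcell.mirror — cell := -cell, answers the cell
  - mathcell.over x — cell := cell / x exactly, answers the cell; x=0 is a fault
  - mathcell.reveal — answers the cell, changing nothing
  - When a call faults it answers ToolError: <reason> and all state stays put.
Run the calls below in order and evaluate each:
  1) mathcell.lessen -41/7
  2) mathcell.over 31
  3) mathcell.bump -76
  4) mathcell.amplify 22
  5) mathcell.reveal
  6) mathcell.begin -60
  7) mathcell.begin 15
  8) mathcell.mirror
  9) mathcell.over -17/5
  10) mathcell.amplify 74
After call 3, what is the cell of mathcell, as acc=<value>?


Answer: acc=-16451/217

Derivation:
// mathcell.lessen(x→-41/7) -> 41/7
// mathcell.over(x→31) -> 41/217
// mathcell.bump(x→-76) -> -16451/217
// mathcell.amplify(x→22) -> -361922/217
// mathcell.reveal() -> -361922/217
// mathcell.begin(x→-60) -> -60
// mathcell.begin(x→15) -> 15
// mathcell.mirror() -> -15
// mathcell.over(x→-17/5) -> 75/17
// mathcell.amplify(x→74) -> 5550/17


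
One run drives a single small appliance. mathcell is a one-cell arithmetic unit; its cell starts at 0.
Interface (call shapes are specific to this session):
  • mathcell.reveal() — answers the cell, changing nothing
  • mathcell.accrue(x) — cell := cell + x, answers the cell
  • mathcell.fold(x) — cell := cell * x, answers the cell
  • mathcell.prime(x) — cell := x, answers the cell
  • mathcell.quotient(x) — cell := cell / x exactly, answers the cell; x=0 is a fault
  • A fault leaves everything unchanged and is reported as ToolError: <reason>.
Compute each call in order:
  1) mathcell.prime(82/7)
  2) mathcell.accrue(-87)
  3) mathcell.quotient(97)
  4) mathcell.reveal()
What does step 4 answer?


Answer: -527/679

Derivation:
I invoke mathcell.prime on x→82/7, giving 82/7.
Now I run mathcell.accrue on x→-87, and observe -527/7.
Now I run mathcell.quotient on x→97, → -527/679.
Then mathcell.reveal(): -527/679.


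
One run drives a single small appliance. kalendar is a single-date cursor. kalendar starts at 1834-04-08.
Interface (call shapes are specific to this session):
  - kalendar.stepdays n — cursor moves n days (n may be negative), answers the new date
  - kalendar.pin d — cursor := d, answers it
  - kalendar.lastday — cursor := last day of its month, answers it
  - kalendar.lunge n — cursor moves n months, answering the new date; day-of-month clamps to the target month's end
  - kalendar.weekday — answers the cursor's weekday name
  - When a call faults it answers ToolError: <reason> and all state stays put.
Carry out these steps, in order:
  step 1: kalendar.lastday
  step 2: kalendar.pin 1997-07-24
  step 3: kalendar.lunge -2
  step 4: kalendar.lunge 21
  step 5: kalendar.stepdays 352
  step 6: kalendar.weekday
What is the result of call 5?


Answer: 2000-02-11

Derivation:
! lastday() : 1834-04-30
! pin(d=1997-07-24) : 1997-07-24
! lunge(n=-2) : 1997-05-24
! lunge(n=21) : 1999-02-24
! stepdays(n=352) : 2000-02-11
! weekday() : Friday


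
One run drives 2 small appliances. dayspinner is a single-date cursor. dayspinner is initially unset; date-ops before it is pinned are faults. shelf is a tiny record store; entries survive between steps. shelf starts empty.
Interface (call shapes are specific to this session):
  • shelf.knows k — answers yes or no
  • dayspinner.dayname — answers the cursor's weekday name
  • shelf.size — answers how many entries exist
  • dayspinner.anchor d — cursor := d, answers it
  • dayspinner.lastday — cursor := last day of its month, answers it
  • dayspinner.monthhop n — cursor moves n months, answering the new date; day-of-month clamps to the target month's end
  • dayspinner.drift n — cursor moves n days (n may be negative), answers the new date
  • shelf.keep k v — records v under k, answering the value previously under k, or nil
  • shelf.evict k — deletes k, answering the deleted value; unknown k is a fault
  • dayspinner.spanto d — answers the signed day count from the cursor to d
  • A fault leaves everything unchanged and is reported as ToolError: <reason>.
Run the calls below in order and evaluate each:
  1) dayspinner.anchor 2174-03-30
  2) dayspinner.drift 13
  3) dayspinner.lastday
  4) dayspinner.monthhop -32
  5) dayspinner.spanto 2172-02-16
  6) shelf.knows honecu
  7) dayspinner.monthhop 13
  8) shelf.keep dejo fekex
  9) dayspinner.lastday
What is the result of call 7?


Answer: 2172-09-30

Derivation:
// 1. anchor(2174-03-30) -> 2174-03-30
// 2. drift(13) -> 2174-04-12
// 3. lastday() -> 2174-04-30
// 4. monthhop(-32) -> 2171-08-30
// 5. spanto(2172-02-16) -> 170
// 6. knows(honecu) -> no
// 7. monthhop(13) -> 2172-09-30
// 8. keep(dejo, fekex) -> nil
// 9. lastday() -> 2172-09-30


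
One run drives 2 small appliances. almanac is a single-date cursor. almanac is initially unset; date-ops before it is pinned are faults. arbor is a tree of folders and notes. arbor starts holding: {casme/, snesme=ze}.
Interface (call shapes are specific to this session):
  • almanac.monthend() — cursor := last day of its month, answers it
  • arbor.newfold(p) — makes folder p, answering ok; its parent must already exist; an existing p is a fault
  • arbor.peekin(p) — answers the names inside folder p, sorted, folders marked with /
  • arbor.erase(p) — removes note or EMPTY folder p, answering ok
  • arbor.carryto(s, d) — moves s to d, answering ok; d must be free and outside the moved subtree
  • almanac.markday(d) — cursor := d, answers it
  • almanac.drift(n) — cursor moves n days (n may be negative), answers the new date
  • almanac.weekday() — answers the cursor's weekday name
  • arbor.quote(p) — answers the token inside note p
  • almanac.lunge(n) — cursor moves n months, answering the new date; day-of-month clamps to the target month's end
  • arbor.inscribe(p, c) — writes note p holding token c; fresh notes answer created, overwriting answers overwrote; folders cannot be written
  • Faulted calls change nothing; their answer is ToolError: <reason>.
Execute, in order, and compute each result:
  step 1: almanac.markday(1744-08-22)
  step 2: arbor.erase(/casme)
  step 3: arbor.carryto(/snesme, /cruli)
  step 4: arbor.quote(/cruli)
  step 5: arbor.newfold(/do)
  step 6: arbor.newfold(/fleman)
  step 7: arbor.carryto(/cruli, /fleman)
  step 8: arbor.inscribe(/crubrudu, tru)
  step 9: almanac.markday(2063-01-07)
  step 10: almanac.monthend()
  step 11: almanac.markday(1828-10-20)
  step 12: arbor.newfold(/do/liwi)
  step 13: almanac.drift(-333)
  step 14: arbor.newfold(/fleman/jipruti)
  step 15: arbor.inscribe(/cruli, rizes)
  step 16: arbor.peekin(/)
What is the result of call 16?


;; 1. almanac.markday(1744-08-22) ~> 1744-08-22
;; 2. arbor.erase(/casme) ~> ok
;; 3. arbor.carryto(/snesme, /cruli) ~> ok
;; 4. arbor.quote(/cruli) ~> ze
;; 5. arbor.newfold(/do) ~> ok
;; 6. arbor.newfold(/fleman) ~> ok
;; 7. arbor.carryto(/cruli, /fleman) ~> ToolError: exists
;; 8. arbor.inscribe(/crubrudu, tru) ~> created
;; 9. almanac.markday(2063-01-07) ~> 2063-01-07
;; 10. almanac.monthend() ~> 2063-01-31
;; 11. almanac.markday(1828-10-20) ~> 1828-10-20
;; 12. arbor.newfold(/do/liwi) ~> ok
;; 13. almanac.drift(-333) ~> 1827-11-22
;; 14. arbor.newfold(/fleman/jipruti) ~> ok
;; 15. arbor.inscribe(/cruli, rizes) ~> overwrote
;; 16. arbor.peekin(/) ~> [crubrudu, cruli, do/, fleman/]

Answer: [crubrudu, cruli, do/, fleman/]


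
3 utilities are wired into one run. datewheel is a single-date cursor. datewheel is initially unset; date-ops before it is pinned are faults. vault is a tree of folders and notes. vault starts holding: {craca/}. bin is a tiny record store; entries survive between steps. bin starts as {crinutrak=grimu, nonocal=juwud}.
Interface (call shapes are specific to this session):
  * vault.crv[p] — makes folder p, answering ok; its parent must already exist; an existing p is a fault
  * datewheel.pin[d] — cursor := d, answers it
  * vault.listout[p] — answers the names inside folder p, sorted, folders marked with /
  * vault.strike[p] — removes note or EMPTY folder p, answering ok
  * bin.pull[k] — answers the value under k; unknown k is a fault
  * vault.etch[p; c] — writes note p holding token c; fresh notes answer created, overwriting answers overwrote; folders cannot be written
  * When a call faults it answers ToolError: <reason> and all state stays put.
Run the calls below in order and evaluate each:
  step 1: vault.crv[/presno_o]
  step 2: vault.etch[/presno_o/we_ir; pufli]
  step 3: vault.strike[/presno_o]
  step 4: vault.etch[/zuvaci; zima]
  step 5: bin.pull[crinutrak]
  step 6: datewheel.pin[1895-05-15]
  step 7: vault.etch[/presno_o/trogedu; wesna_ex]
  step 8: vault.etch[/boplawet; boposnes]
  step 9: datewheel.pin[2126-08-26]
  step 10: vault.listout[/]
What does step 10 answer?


Answer: [boplawet, craca/, presno_o/, zuvaci]

Derivation:
! 1. vault.crv(p→/presno_o) == ok
! 2. vault.etch(p→/presno_o/we_ir, c→pufli) == created
! 3. vault.strike(p→/presno_o) == ToolError: not empty
! 4. vault.etch(p→/zuvaci, c→zima) == created
! 5. bin.pull(k→crinutrak) == grimu
! 6. datewheel.pin(d→1895-05-15) == 1895-05-15
! 7. vault.etch(p→/presno_o/trogedu, c→wesna_ex) == created
! 8. vault.etch(p→/boplawet, c→boposnes) == created
! 9. datewheel.pin(d→2126-08-26) == 2126-08-26
! 10. vault.listout(p→/) == [boplawet, craca/, presno_o/, zuvaci]


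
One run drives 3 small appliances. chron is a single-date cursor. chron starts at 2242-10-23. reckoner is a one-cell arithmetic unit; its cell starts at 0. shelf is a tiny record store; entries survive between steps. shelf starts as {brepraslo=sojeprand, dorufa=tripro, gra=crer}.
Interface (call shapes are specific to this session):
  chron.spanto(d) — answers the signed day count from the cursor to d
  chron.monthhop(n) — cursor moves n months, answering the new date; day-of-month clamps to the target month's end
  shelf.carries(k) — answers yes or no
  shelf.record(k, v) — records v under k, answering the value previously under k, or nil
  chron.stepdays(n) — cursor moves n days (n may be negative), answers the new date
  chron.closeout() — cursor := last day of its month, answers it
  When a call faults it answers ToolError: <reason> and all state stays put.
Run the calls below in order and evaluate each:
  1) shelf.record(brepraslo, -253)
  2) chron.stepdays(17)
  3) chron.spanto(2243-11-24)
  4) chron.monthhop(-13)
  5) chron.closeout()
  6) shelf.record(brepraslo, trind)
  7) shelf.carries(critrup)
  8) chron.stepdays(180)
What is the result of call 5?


Answer: 2241-10-31

Derivation:
Now I run record using k: brepraslo, v: -253, giving sojeprand.
Then stepdays using n: 17: 2242-11-09.
I call spanto using d: 2243-11-24, and observe 380.
Using monthhop using n: -13, and see 2241-10-09.
I try closeout: 2241-10-31.
Using record using k: brepraslo, v: trind, and get -253.
Next I call carries using k: critrup, yielding no.
I call stepdays using n: 180: 2242-04-29.


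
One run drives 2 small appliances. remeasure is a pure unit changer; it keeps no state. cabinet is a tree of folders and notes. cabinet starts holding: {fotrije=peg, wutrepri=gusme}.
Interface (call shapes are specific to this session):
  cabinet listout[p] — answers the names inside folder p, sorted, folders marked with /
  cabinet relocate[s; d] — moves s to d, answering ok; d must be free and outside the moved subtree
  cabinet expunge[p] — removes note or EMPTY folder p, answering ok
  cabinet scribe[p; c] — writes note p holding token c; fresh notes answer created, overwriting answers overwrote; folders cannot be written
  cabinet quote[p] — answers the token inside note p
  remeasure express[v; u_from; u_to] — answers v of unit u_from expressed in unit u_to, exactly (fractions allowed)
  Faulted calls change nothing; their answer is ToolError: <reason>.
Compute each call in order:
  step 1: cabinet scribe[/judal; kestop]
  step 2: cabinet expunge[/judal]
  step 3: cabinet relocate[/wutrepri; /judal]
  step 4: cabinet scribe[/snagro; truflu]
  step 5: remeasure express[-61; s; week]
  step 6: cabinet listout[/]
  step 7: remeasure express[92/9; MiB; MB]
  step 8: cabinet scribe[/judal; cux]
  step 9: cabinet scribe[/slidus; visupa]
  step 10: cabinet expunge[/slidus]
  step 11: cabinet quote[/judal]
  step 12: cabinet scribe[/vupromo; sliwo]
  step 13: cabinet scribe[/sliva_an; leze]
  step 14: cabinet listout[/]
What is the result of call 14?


! cabinet scribe(p='/judal', c='kestop') => created
! cabinet expunge(p='/judal') => ok
! cabinet relocate(s='/wutrepri', d='/judal') => ok
! cabinet scribe(p='/snagro', c='truflu') => created
! remeasure express(v='-61', u_from='s', u_to='week') => -61/604800
! cabinet listout(p='/') => [fotrije, judal, snagro]
! remeasure express(v='92/9', u_from='MiB', u_to='MB') => 1507328/140625
! cabinet scribe(p='/judal', c='cux') => overwrote
! cabinet scribe(p='/slidus', c='visupa') => created
! cabinet expunge(p='/slidus') => ok
! cabinet quote(p='/judal') => cux
! cabinet scribe(p='/vupromo', c='sliwo') => created
! cabinet scribe(p='/sliva_an', c='leze') => created
! cabinet listout(p='/') => [fotrije, judal, sliva_an, snagro, vupromo]

Answer: [fotrije, judal, sliva_an, snagro, vupromo]


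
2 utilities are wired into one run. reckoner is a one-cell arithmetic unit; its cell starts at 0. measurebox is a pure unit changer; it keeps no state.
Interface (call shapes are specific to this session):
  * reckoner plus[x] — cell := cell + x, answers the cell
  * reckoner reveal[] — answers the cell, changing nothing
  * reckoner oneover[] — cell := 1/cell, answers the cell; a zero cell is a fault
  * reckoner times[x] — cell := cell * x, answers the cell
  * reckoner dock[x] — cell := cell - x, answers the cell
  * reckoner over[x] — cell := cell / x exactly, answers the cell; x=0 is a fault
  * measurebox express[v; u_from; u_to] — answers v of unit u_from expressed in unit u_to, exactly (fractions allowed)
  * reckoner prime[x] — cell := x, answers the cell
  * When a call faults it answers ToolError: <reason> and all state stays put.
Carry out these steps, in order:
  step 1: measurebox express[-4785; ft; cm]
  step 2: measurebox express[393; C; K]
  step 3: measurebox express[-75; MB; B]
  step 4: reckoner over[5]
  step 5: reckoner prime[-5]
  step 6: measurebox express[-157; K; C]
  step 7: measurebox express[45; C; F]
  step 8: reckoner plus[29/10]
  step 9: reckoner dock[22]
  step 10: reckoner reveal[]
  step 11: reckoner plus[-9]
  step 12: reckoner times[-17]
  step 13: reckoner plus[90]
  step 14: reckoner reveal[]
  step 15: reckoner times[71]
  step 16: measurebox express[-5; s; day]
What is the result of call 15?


Act: measurebox express[v=-4785; u_from=ft; u_to=cm]
Obs: -729234/5
Act: measurebox express[v=393; u_from=C; u_to=K]
Obs: 13323/20
Act: measurebox express[v=-75; u_from=MB; u_to=B]
Obs: -75000000
Act: reckoner over[x=5]
Obs: 0
Act: reckoner prime[x=-5]
Obs: -5
Act: measurebox express[v=-157; u_from=K; u_to=C]
Obs: -8603/20
Act: measurebox express[v=45; u_from=C; u_to=F]
Obs: 113
Act: reckoner plus[x=29/10]
Obs: -21/10
Act: reckoner dock[x=22]
Obs: -241/10
Act: reckoner reveal[]
Obs: -241/10
Act: reckoner plus[x=-9]
Obs: -331/10
Act: reckoner times[x=-17]
Obs: 5627/10
Act: reckoner plus[x=90]
Obs: 6527/10
Act: reckoner reveal[]
Obs: 6527/10
Act: reckoner times[x=71]
Obs: 463417/10
Act: measurebox express[v=-5; u_from=s; u_to=day]
Obs: -1/17280

Answer: 463417/10


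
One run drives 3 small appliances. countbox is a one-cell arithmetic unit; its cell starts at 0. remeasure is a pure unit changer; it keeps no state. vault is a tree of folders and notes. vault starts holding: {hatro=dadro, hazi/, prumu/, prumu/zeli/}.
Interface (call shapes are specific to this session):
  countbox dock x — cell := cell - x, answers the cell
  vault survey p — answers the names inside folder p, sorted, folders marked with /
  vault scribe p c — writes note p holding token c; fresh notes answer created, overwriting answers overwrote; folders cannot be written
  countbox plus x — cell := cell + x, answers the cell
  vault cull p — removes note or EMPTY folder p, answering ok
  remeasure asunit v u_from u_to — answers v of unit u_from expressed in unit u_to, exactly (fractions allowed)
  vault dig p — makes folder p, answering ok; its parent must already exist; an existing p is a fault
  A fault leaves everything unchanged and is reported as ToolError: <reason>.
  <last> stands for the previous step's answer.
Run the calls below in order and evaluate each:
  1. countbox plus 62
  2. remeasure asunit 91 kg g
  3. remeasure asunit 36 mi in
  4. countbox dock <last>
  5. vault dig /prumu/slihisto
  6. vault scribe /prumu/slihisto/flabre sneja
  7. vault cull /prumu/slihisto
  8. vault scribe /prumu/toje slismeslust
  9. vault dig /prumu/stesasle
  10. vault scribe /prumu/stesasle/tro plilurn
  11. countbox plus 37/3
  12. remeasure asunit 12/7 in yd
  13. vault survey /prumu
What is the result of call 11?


% countbox plus x='62'
:: 62
% remeasure asunit v='91' u_from='kg' u_to='g'
:: 91000
% remeasure asunit v='36' u_from='mi' u_to='in'
:: 2280960
% countbox dock x='<last>'
:: -2280898
% vault dig p='/prumu/slihisto'
:: ok
% vault scribe p='/prumu/slihisto/flabre' c='sneja'
:: created
% vault cull p='/prumu/slihisto'
:: ToolError: not empty
% vault scribe p='/prumu/toje' c='slismeslust'
:: created
% vault dig p='/prumu/stesasle'
:: ok
% vault scribe p='/prumu/stesasle/tro' c='plilurn'
:: created
% countbox plus x='37/3'
:: -6842657/3
% remeasure asunit v='12/7' u_from='in' u_to='yd'
:: 1/21
% vault survey p='/prumu'
:: [slihisto/, stesasle/, toje, zeli/]

Answer: -6842657/3
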